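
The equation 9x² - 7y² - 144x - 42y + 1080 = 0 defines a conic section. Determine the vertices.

(8, -12) and (8, 6)

Group the x- and y-terms: 9(x² - 16x) -7(y² + 6y) = -1080
Complete the square in x and y: 9(x - 8)² -7(y + 3)² = -1080 + 576 - 63 = -567
Dividing both sides by -567: (y + 3)²/81 - (x - 8)²/63 = 1
Hyperbola, center (8, -3), transverse axis vertical; a² = 81, b² = 63.
a = 9. Vertices at (h, k ± a).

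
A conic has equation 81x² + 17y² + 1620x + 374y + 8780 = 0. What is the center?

Rearranging, 81(x² + 20x) + 17(y² + 22y) = -8780.
81(x + 10)² + 17(y + 11)² = -8780 + 8100 + 2057 = 1377
Dividing both sides by 1377: (x + 10)²/17 + (y + 11)²/81 = 1
Ellipse with center (-10, -11).

(-10, -11)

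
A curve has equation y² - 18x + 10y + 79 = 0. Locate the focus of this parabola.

Only y is squared. Complete the square in y: (y + 5)² = 18(x - 3).
Vertex (3, -5); 4p = 18 so p = 9/2. Opens right.
Focus is p units from the vertex along the axis: (h + p, k).

(15/2, -5)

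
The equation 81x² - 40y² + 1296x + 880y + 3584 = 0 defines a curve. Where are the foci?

Rearranging, 81(x² + 16x) -40(y² - 22y) = -3584.
Complete the square: 81(x + 8)² -40(y - 11)² = -3584 + 5184 - 4840 = -3240
Divide through by -3240 to get (y - 11)²/81 - (x + 8)²/40 = 1.
Hyperbola, center (-8, 11), transverse axis vertical; a² = 81, b² = 40.
c² = a² + b² = 81 + 40 = 121, so c = 11.
Foci lie on the vertical axis through the center: (h, k ± c).

(-8, 0) and (-8, 22)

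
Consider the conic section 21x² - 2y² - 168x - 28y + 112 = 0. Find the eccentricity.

e = √46/2

21(x² - 8x) -2(y² + 14y) = -112
Complete the square in x and y: 21(x - 4)² -2(y + 7)² = -112 + 336 - 98 = 126
Divide by 126: (x - 4)²/6 - (y + 7)²/63 = 1
Hyperbola, center (4, -7), transverse axis horizontal; a² = 6, b² = 63.
c² = a² + b² = 69, so c = √69.
e = c/a = √69/√6 = √46/2.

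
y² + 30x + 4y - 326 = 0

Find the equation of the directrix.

x = 37/2

Only y is squared. Complete the square in y: (y + 2)² = -30(x - 11).
Vertex (11, -2); 4p = -30 so p = -15/2. Opens left.
Directrix is the vertical line x = h − p = 11 − (-15/2) = 37/2.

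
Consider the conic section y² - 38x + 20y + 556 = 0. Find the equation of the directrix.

Only y is squared. Complete the square in y: (y + 10)² = 38(x - 12).
Vertex (12, -10); 4p = 38 so p = 19/2. Opens right.
Directrix is the vertical line x = h − p = 12 − (19/2) = 5/2.

x = 5/2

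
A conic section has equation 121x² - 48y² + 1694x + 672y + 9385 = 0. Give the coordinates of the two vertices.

(-7, -4) and (-7, 18)

121(x² + 14x) -48(y² - 14y) = -9385
Complete the square in x and y: 121(x + 7)² -48(y - 7)² = -9385 + 5929 - 2352 = -5808
Dividing both sides by -5808: (y - 7)²/121 - (x + 7)²/48 = 1
Hyperbola, center (-7, 7), transverse axis vertical; a² = 121, b² = 48.
a = 11. Vertices at (h, k ± a).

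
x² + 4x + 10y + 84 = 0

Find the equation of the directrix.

Only x is squared. Complete the square in x: (x + 2)² = -10(y + 8).
Vertex (-2, -8); 4p = -10 so p = -5/2. Opens down.
Directrix is the horizontal line y = k − p = -8 − (-5/2) = -11/2.

y = -11/2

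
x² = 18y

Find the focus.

(0, 9/2)

Vertex (0, 0); 4p = 18 so p = 9/2. Opens up.
Focus is p units from the vertex along the axis: (h, k + p).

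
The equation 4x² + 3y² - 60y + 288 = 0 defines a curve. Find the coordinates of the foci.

(0, 9) and (0, 11)

4x² + 3(y² - 20y) = -288
Complete the square: 4x² + 3(y - 10)² = -288 + 0 + 300 = 12
Divide through by 12 to get x²/3 + (y - 10)²/4 = 1.
Ellipse, center (0, 10), major axis vertical; a² = 4, b² = 3.
c² = a² - b² = 4 - 3 = 1, so c = 1.
Foci lie on the vertical axis through the center: (h, k ± c).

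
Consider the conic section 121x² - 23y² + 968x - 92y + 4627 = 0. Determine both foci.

Collect terms: 121(x² + 8x) -23(y² + 4y) = -4627
121(x + 4)² -23(y + 2)² = -4627 + 1936 - 92 = -2783
Divide by -2783: (y + 2)²/121 - (x + 4)²/23 = 1
Hyperbola, center (-4, -2), transverse axis vertical; a² = 121, b² = 23.
c² = a² + b² = 121 + 23 = 144, so c = 12.
Foci lie on the vertical axis through the center: (h, k ± c).

(-4, -14) and (-4, 10)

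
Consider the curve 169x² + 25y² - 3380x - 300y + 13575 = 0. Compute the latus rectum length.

50/13

Rearranging, 169(x² - 20x) + 25(y² - 12y) = -13575.
Completing the square gives 169(x - 10)² + 25(y - 6)² = -13575 + 16900 + 900 = 4225.
Divide by 4225: (x - 10)²/25 + (y - 6)²/169 = 1
Ellipse, center (10, 6), major axis vertical; a² = 169, b² = 25.
Latus rectum length = 2b²/a = 2·25/13 = 50/13.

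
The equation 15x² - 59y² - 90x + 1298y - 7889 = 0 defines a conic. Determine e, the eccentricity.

e = √4366/59

Rearranging, 15(x² - 6x) -59(y² - 22y) = 7889.
15(x - 3)² -59(y - 11)² = 7889 + 135 - 7139 = 885
Divide by 885: (x - 3)²/59 - (y - 11)²/15 = 1
Hyperbola, center (3, 11), transverse axis horizontal; a² = 59, b² = 15.
c² = a² + b² = 74, so c = √74.
e = c/a = √74/√59 = √4366/59.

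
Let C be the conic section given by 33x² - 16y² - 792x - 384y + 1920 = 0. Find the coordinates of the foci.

(5, -12) and (19, -12)

Group the x- and y-terms: 33(x² - 24x) -16(y² + 24y) = -1920
Complete the square in x and y: 33(x - 12)² -16(y + 12)² = -1920 + 4752 - 2304 = 528
Divide by 528: (x - 12)²/16 - (y + 12)²/33 = 1
Hyperbola, center (12, -12), transverse axis horizontal; a² = 16, b² = 33.
c² = a² + b² = 16 + 33 = 49, so c = 7.
Foci lie on the horizontal axis through the center: (h ± c, k).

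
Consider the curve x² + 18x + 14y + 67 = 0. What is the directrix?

Only x is squared. Complete the square in x: (x + 9)² = -14(y - 1).
Vertex (-9, 1); 4p = -14 so p = -7/2. Opens down.
Directrix is the horizontal line y = k − p = 1 − (-7/2) = 9/2.

y = 9/2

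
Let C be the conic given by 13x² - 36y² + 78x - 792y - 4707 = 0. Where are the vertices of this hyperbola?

(-9, -11) and (3, -11)

Collect terms: 13(x² + 6x) -36(y² + 22y) = 4707
Complete the square: 13(x + 3)² -36(y + 11)² = 4707 + 117 - 4356 = 468
Divide through by 468 to get (x + 3)²/36 - (y + 11)²/13 = 1.
Hyperbola, center (-3, -11), transverse axis horizontal; a² = 36, b² = 13.
a = 6. Vertices at (h ± a, k).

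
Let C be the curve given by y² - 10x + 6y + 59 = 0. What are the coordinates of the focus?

(15/2, -3)

Only y is squared. Complete the square in y: (y + 3)² = 10(x - 5).
Vertex (5, -3); 4p = 10 so p = 5/2. Opens right.
Focus is p units from the vertex along the axis: (h + p, k).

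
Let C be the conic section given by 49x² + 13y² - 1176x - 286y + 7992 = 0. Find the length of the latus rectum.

Group the x- and y-terms: 49(x² - 24x) + 13(y² - 22y) = -7992
Complete the square: 49(x - 12)² + 13(y - 11)² = -7992 + 7056 + 1573 = 637
Divide through by 637 to get (x - 12)²/13 + (y - 11)²/49 = 1.
Ellipse, center (12, 11), major axis vertical; a² = 49, b² = 13.
Latus rectum length = 2b²/a = 2·13/7 = 26/7.

26/7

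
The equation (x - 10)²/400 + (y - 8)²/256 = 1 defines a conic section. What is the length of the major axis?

Center (10, 8). The larger denominator 400 sits under the x-term, so the major axis is horizontal; a² = 400, b² = 256.
a² = 400 so a = 20; the major axis has length 2a = 40.

40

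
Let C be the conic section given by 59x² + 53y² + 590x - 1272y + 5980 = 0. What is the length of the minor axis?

Group the x- and y-terms: 59(x² + 10x) + 53(y² - 24y) = -5980
Completing the square gives 59(x + 5)² + 53(y - 12)² = -5980 + 1475 + 7632 = 3127.
Dividing both sides by 3127: (x + 5)²/53 + (y - 12)²/59 = 1
Ellipse, center (-5, 12), major axis vertical; a² = 59, b² = 53.
b² = 53 so b = √53; the minor axis has length 2b = 2√53.

2√53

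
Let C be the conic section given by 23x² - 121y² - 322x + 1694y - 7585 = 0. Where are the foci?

(-5, 7) and (19, 7)

23(x² - 14x) -121(y² - 14y) = 7585
Completing the square gives 23(x - 7)² -121(y - 7)² = 7585 + 1127 - 5929 = 2783.
Divide by 2783: (x - 7)²/121 - (y - 7)²/23 = 1
Hyperbola, center (7, 7), transverse axis horizontal; a² = 121, b² = 23.
c² = a² + b² = 121 + 23 = 144, so c = 12.
Foci lie on the horizontal axis through the center: (h ± c, k).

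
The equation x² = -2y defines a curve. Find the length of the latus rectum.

2

Vertex (0, 0); 4p = -2 so p = -1/2. Opens down.
Latus rectum length = |4p| = 2.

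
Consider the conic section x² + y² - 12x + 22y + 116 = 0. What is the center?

(x² - 12x) + (y² + 22y) = -116
Completing the square gives (x - 6)² + (y + 11)² = -116 + 36 + 121 = 41.
So (x - 6)² + (y + 11)² = 41.
Circle centered at (6, -11) with r² = 41.

(6, -11)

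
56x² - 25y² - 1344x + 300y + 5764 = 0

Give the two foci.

(3, 6) and (21, 6)

56(x² - 24x) -25(y² - 12y) = -5764
Complete the square in x and y: 56(x - 12)² -25(y - 6)² = -5764 + 8064 - 900 = 1400
Divide through by 1400 to get (x - 12)²/25 - (y - 6)²/56 = 1.
Hyperbola, center (12, 6), transverse axis horizontal; a² = 25, b² = 56.
c² = a² + b² = 25 + 56 = 81, so c = 9.
Foci lie on the horizontal axis through the center: (h ± c, k).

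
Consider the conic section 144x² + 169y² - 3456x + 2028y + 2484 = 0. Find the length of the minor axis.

24

Collect terms: 144(x² - 24x) + 169(y² + 12y) = -2484
Complete the square: 144(x - 12)² + 169(y + 6)² = -2484 + 20736 + 6084 = 24336
Divide by 24336: (x - 12)²/169 + (y + 6)²/144 = 1
Ellipse, center (12, -6), major axis horizontal; a² = 169, b² = 144.
b² = 144 so b = 12; the minor axis has length 2b = 24.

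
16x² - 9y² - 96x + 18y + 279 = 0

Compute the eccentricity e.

e = 5/4

Group: 16(x² - 6x) -9(y² - 2y) = -279
Complete the square in x and y: 16(x - 3)² -9(y - 1)² = -279 + 144 - 9 = -144
Divide through by -144 to get (y - 1)²/16 - (x - 3)²/9 = 1.
Hyperbola, center (3, 1), transverse axis vertical; a² = 16, b² = 9.
c² = a² + b² = 25, so c = 5.
e = c/a = 5/4.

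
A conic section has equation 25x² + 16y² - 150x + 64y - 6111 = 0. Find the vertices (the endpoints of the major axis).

Group the x- and y-terms: 25(x² - 6x) + 16(y² + 4y) = 6111
25(x - 3)² + 16(y + 2)² = 6111 + 225 + 64 = 6400
Divide through by 6400 to get (x - 3)²/256 + (y + 2)²/400 = 1.
Ellipse, center (3, -2), major axis vertical; a² = 400, b² = 256.
a = 20. Vertices at (h, k ± a).

(3, -22) and (3, 18)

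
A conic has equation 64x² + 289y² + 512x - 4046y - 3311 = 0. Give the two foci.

(-19, 7) and (11, 7)

64(x² + 8x) + 289(y² - 14y) = 3311
Completing the square gives 64(x + 4)² + 289(y - 7)² = 3311 + 1024 + 14161 = 18496.
Divide by 18496: (x + 4)²/289 + (y - 7)²/64 = 1
Ellipse, center (-4, 7), major axis horizontal; a² = 289, b² = 64.
c² = a² - b² = 289 - 64 = 225, so c = 15.
Foci lie on the horizontal axis through the center: (h ± c, k).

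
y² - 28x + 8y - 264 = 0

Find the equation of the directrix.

Only y is squared. Complete the square in y: (y + 4)² = 28(x + 10).
Vertex (-10, -4); 4p = 28 so p = 7. Opens right.
Directrix is the vertical line x = h − p = -10 − (7) = -17.

x = -17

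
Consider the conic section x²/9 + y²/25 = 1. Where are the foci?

(0, -4) and (0, 4)

Center (0, 0). The larger denominator 25 sits under the y-term, so the major axis is vertical; a² = 25, b² = 9.
c² = a² - b² = 25 - 9 = 16, so c = 4.
Foci lie on the vertical axis through the center: (h, k ± c).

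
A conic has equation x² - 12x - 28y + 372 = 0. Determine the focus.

Only x is squared. Complete the square in x: (x - 6)² = 28(y - 12).
Vertex (6, 12); 4p = 28 so p = 7. Opens up.
Focus is p units from the vertex along the axis: (h, k + p).

(6, 19)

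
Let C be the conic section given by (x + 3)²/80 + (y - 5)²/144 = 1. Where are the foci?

Center (-3, 5). The larger denominator 144 sits under the y-term, so the major axis is vertical; a² = 144, b² = 80.
c² = a² - b² = 144 - 80 = 64, so c = 8.
Foci lie on the vertical axis through the center: (h, k ± c).

(-3, -3) and (-3, 13)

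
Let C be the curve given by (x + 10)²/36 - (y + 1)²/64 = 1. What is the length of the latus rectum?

Center (-10, -1). The positive term is the x-term, so the transverse axis is horizontal; a² = 36, b² = 64.
Latus rectum length = 2b²/a = 2·64/6 = 64/3.

64/3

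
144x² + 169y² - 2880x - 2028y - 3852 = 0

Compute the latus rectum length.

288/13

Group the x- and y-terms: 144(x² - 20x) + 169(y² - 12y) = 3852
Complete the square in x and y: 144(x - 10)² + 169(y - 6)² = 3852 + 14400 + 6084 = 24336
Dividing both sides by 24336: (x - 10)²/169 + (y - 6)²/144 = 1
Ellipse, center (10, 6), major axis horizontal; a² = 169, b² = 144.
Latus rectum length = 2b²/a = 2·144/13 = 288/13.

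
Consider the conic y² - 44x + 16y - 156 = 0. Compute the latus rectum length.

44

Only y is squared. Complete the square in y: (y + 8)² = 44(x + 5).
Vertex (-5, -8); 4p = 44 so p = 11. Opens right.
Latus rectum length = |4p| = 44.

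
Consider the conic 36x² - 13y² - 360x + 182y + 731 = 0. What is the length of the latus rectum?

36(x² - 10x) -13(y² - 14y) = -731
Completing the square gives 36(x - 5)² -13(y - 7)² = -731 + 900 - 637 = -468.
Divide through by -468 to get (y - 7)²/36 - (x - 5)²/13 = 1.
Hyperbola, center (5, 7), transverse axis vertical; a² = 36, b² = 13.
Latus rectum length = 2b²/a = 2·13/6 = 13/3.

13/3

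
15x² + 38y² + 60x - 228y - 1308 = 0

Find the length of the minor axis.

Collect terms: 15(x² + 4x) + 38(y² - 6y) = 1308
15(x + 2)² + 38(y - 3)² = 1308 + 60 + 342 = 1710
Dividing both sides by 1710: (x + 2)²/114 + (y - 3)²/45 = 1
Ellipse, center (-2, 3), major axis horizontal; a² = 114, b² = 45.
b² = 45 so b = 3√5; the minor axis has length 2b = 6√5.

6√5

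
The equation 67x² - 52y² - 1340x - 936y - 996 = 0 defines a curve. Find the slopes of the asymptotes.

√871/26 and -√871/26

Group the x- and y-terms: 67(x² - 20x) -52(y² + 18y) = 996
67(x - 10)² -52(y + 9)² = 996 + 6700 - 4212 = 3484
Divide through by 3484 to get (x - 10)²/52 - (y + 9)²/67 = 1.
Hyperbola, center (10, -9), transverse axis horizontal; a² = 52, b² = 67.
For a horizontal hyperbola the asymptotes have slope ±b/a.
Here that is ±√67/2√13 = ±√871/26.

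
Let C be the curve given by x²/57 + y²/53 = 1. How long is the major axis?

Center (0, 0). The larger denominator 57 sits under the x-term, so the major axis is horizontal; a² = 57, b² = 53.
a² = 57 so a = √57; the major axis has length 2a = 2√57.

2√57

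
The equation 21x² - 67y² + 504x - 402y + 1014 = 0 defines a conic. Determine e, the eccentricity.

Group: 21(x² + 24x) -67(y² + 6y) = -1014
Complete the square in x and y: 21(x + 12)² -67(y + 3)² = -1014 + 3024 - 603 = 1407
Divide by 1407: (x + 12)²/67 - (y + 3)²/21 = 1
Hyperbola, center (-12, -3), transverse axis horizontal; a² = 67, b² = 21.
c² = a² + b² = 88, so c = 2√22.
e = c/a = 2√22/√67 = 2√1474/67.

e = 2√1474/67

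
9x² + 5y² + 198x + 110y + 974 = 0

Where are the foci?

(-11, -19) and (-11, -3)

Collect terms: 9(x² + 22x) + 5(y² + 22y) = -974
Complete the square in x and y: 9(x + 11)² + 5(y + 11)² = -974 + 1089 + 605 = 720
Dividing both sides by 720: (x + 11)²/80 + (y + 11)²/144 = 1
Ellipse, center (-11, -11), major axis vertical; a² = 144, b² = 80.
c² = a² - b² = 144 - 80 = 64, so c = 8.
Foci lie on the vertical axis through the center: (h, k ± c).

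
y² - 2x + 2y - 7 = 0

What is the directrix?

x = -9/2

Only y is squared. Complete the square in y: (y + 1)² = 2(x + 4).
Vertex (-4, -1); 4p = 2 so p = 1/2. Opens right.
Directrix is the vertical line x = h − p = -4 − (1/2) = -9/2.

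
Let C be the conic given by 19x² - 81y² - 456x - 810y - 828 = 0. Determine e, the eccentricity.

19(x² - 24x) -81(y² + 10y) = 828
19(x - 12)² -81(y + 5)² = 828 + 2736 - 2025 = 1539
Dividing both sides by 1539: (x - 12)²/81 - (y + 5)²/19 = 1
Hyperbola, center (12, -5), transverse axis horizontal; a² = 81, b² = 19.
c² = a² + b² = 100, so c = 10.
e = c/a = 10/9.

e = 10/9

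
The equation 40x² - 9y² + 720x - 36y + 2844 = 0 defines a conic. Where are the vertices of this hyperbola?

(-12, -2) and (-6, -2)

Group the x- and y-terms: 40(x² + 18x) -9(y² + 4y) = -2844
Complete the square: 40(x + 9)² -9(y + 2)² = -2844 + 3240 - 36 = 360
Divide by 360: (x + 9)²/9 - (y + 2)²/40 = 1
Hyperbola, center (-9, -2), transverse axis horizontal; a² = 9, b² = 40.
a = 3. Vertices at (h ± a, k).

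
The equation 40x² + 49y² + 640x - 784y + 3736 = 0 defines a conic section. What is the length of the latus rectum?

80/7

Group the x- and y-terms: 40(x² + 16x) + 49(y² - 16y) = -3736
Completing the square gives 40(x + 8)² + 49(y - 8)² = -3736 + 2560 + 3136 = 1960.
Divide through by 1960 to get (x + 8)²/49 + (y - 8)²/40 = 1.
Ellipse, center (-8, 8), major axis horizontal; a² = 49, b² = 40.
Latus rectum length = 2b²/a = 2·40/7 = 80/7.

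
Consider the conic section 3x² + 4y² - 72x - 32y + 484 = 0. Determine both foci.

(11, 4) and (13, 4)

Group: 3(x² - 24x) + 4(y² - 8y) = -484
Complete the square in x and y: 3(x - 12)² + 4(y - 4)² = -484 + 432 + 64 = 12
Divide by 12: (x - 12)²/4 + (y - 4)²/3 = 1
Ellipse, center (12, 4), major axis horizontal; a² = 4, b² = 3.
c² = a² - b² = 4 - 3 = 1, so c = 1.
Foci lie on the horizontal axis through the center: (h ± c, k).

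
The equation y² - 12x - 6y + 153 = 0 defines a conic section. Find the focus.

Only y is squared. Complete the square in y: (y - 3)² = 12(x - 12).
Vertex (12, 3); 4p = 12 so p = 3. Opens right.
Focus is p units from the vertex along the axis: (h + p, k).

(15, 3)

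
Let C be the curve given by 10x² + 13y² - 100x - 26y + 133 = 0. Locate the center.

Group: 10(x² - 10x) + 13(y² - 2y) = -133
Complete the square: 10(x - 5)² + 13(y - 1)² = -133 + 250 + 13 = 130
Divide through by 130 to get (x - 5)²/13 + (y - 1)²/10 = 1.
Ellipse with center (5, 1).

(5, 1)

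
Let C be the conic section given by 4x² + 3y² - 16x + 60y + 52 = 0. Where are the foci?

(2, -10 - √22) and (2, -10 + √22)

4(x² - 4x) + 3(y² + 20y) = -52
Completing the square gives 4(x - 2)² + 3(y + 10)² = -52 + 16 + 300 = 264.
Divide by 264: (x - 2)²/66 + (y + 10)²/88 = 1
Ellipse, center (2, -10), major axis vertical; a² = 88, b² = 66.
c² = a² - b² = 88 - 66 = 22, so c = √22.
Foci lie on the vertical axis through the center: (h, k ± c).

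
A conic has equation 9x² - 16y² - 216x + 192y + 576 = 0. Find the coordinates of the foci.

Rearranging, 9(x² - 24x) -16(y² - 12y) = -576.
Completing the square gives 9(x - 12)² -16(y - 6)² = -576 + 1296 - 576 = 144.
Divide by 144: (x - 12)²/16 - (y - 6)²/9 = 1
Hyperbola, center (12, 6), transverse axis horizontal; a² = 16, b² = 9.
c² = a² + b² = 16 + 9 = 25, so c = 5.
Foci lie on the horizontal axis through the center: (h ± c, k).

(7, 6) and (17, 6)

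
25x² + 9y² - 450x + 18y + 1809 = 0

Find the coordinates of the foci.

Collect terms: 25(x² - 18x) + 9(y² + 2y) = -1809
Complete the square in x and y: 25(x - 9)² + 9(y + 1)² = -1809 + 2025 + 9 = 225
Divide by 225: (x - 9)²/9 + (y + 1)²/25 = 1
Ellipse, center (9, -1), major axis vertical; a² = 25, b² = 9.
c² = a² - b² = 25 - 9 = 16, so c = 4.
Foci lie on the vertical axis through the center: (h, k ± c).

(9, -5) and (9, 3)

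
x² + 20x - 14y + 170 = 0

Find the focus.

(-10, 17/2)

Only x is squared. Complete the square in x: (x + 10)² = 14(y - 5).
Vertex (-10, 5); 4p = 14 so p = 7/2. Opens up.
Focus is p units from the vertex along the axis: (h, k + p).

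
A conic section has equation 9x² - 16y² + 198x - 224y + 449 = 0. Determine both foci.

(-11, -12) and (-11, -2)

Group the x- and y-terms: 9(x² + 22x) -16(y² + 14y) = -449
Completing the square gives 9(x + 11)² -16(y + 7)² = -449 + 1089 - 784 = -144.
Divide through by -144 to get (y + 7)²/9 - (x + 11)²/16 = 1.
Hyperbola, center (-11, -7), transverse axis vertical; a² = 9, b² = 16.
c² = a² + b² = 9 + 16 = 25, so c = 5.
Foci lie on the vertical axis through the center: (h, k ± c).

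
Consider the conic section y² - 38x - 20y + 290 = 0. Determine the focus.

Only y is squared. Complete the square in y: (y - 10)² = 38(x - 5).
Vertex (5, 10); 4p = 38 so p = 19/2. Opens right.
Focus is p units from the vertex along the axis: (h + p, k).

(29/2, 10)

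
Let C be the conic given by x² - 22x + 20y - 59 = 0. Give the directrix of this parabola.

y = 14

Only x is squared. Complete the square in x: (x - 11)² = -20(y - 9).
Vertex (11, 9); 4p = -20 so p = -5. Opens down.
Directrix is the horizontal line y = k − p = 9 − (-5) = 14.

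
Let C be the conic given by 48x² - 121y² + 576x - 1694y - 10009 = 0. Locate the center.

Rearranging, 48(x² + 12x) -121(y² + 14y) = 10009.
Complete the square: 48(x + 6)² -121(y + 7)² = 10009 + 1728 - 5929 = 5808
Divide by 5808: (x + 6)²/121 - (y + 7)²/48 = 1
Hyperbola with center (-6, -7).

(-6, -7)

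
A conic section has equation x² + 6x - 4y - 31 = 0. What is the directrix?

y = -11

Only x is squared. Complete the square in x: (x + 3)² = 4(y + 10).
Vertex (-3, -10); 4p = 4 so p = 1. Opens up.
Directrix is the horizontal line y = k − p = -10 − (1) = -11.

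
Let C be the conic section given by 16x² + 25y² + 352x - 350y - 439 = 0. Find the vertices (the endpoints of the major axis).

(-26, 7) and (4, 7)

Collect terms: 16(x² + 22x) + 25(y² - 14y) = 439
Complete the square: 16(x + 11)² + 25(y - 7)² = 439 + 1936 + 1225 = 3600
Divide through by 3600 to get (x + 11)²/225 + (y - 7)²/144 = 1.
Ellipse, center (-11, 7), major axis horizontal; a² = 225, b² = 144.
a = 15. Vertices at (h ± a, k).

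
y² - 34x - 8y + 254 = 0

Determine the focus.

(31/2, 4)

Only y is squared. Complete the square in y: (y - 4)² = 34(x - 7).
Vertex (7, 4); 4p = 34 so p = 17/2. Opens right.
Focus is p units from the vertex along the axis: (h + p, k).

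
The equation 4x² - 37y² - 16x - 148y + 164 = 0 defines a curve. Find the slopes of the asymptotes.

2√37/37 and -2√37/37

Group the x- and y-terms: 4(x² - 4x) -37(y² + 4y) = -164
Complete the square: 4(x - 2)² -37(y + 2)² = -164 + 16 - 148 = -296
Dividing both sides by -296: (y + 2)²/8 - (x - 2)²/74 = 1
Hyperbola, center (2, -2), transverse axis vertical; a² = 8, b² = 74.
For a vertical hyperbola the asymptotes have slope ±a/b.
Here that is ±2√2/√74 = ±2√37/37.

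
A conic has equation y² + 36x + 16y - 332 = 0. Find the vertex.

Only y is squared. Complete the square in y: (y + 8)² = -36(x - 11).
Vertex (11, -8); 4p = -36 so p = -9. Opens left.

(11, -8)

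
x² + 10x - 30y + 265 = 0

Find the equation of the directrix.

Only x is squared. Complete the square in x: (x + 5)² = 30(y - 8).
Vertex (-5, 8); 4p = 30 so p = 15/2. Opens up.
Directrix is the horizontal line y = k − p = 8 − (15/2) = 1/2.

y = 1/2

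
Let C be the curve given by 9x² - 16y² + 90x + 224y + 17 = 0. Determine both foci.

(-5, -3) and (-5, 17)

9(x² + 10x) -16(y² - 14y) = -17
Complete the square: 9(x + 5)² -16(y - 7)² = -17 + 225 - 784 = -576
Divide by -576: (y - 7)²/36 - (x + 5)²/64 = 1
Hyperbola, center (-5, 7), transverse axis vertical; a² = 36, b² = 64.
c² = a² + b² = 36 + 64 = 100, so c = 10.
Foci lie on the vertical axis through the center: (h, k ± c).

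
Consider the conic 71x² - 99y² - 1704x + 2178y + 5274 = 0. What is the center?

(12, 11)

Collect terms: 71(x² - 24x) -99(y² - 22y) = -5274
Completing the square gives 71(x - 12)² -99(y - 11)² = -5274 + 10224 - 11979 = -7029.
Divide by -7029: (y - 11)²/71 - (x - 12)²/99 = 1
Hyperbola with center (12, 11).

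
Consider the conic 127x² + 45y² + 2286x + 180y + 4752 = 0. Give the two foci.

(-9, -2 - √82) and (-9, -2 + √82)

Group: 127(x² + 18x) + 45(y² + 4y) = -4752
127(x + 9)² + 45(y + 2)² = -4752 + 10287 + 180 = 5715
Divide through by 5715 to get (x + 9)²/45 + (y + 2)²/127 = 1.
Ellipse, center (-9, -2), major axis vertical; a² = 127, b² = 45.
c² = a² - b² = 127 - 45 = 82, so c = √82.
Foci lie on the vertical axis through the center: (h, k ± c).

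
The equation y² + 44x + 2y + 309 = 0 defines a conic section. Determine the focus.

(-18, -1)

Only y is squared. Complete the square in y: (y + 1)² = -44(x + 7).
Vertex (-7, -1); 4p = -44 so p = -11. Opens left.
Focus is p units from the vertex along the axis: (h + p, k).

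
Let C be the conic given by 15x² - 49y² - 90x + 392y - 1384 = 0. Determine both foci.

(-5, 4) and (11, 4)

Group the x- and y-terms: 15(x² - 6x) -49(y² - 8y) = 1384
15(x - 3)² -49(y - 4)² = 1384 + 135 - 784 = 735
Divide by 735: (x - 3)²/49 - (y - 4)²/15 = 1
Hyperbola, center (3, 4), transverse axis horizontal; a² = 49, b² = 15.
c² = a² + b² = 49 + 15 = 64, so c = 8.
Foci lie on the horizontal axis through the center: (h ± c, k).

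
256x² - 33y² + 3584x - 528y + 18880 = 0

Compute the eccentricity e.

Rearranging, 256(x² + 14x) -33(y² + 16y) = -18880.
Completing the square gives 256(x + 7)² -33(y + 8)² = -18880 + 12544 - 2112 = -8448.
Divide through by -8448 to get (y + 8)²/256 - (x + 7)²/33 = 1.
Hyperbola, center (-7, -8), transverse axis vertical; a² = 256, b² = 33.
c² = a² + b² = 289, so c = 17.
e = c/a = 17/16.

e = 17/16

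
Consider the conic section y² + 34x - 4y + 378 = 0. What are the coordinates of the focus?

(-39/2, 2)

Only y is squared. Complete the square in y: (y - 2)² = -34(x + 11).
Vertex (-11, 2); 4p = -34 so p = -17/2. Opens left.
Focus is p units from the vertex along the axis: (h + p, k).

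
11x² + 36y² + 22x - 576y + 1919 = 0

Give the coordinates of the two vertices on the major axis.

Rearranging, 11(x² + 2x) + 36(y² - 16y) = -1919.
Completing the square gives 11(x + 1)² + 36(y - 8)² = -1919 + 11 + 2304 = 396.
Divide through by 396 to get (x + 1)²/36 + (y - 8)²/11 = 1.
Ellipse, center (-1, 8), major axis horizontal; a² = 36, b² = 11.
a = 6. Vertices at (h ± a, k).

(-7, 8) and (5, 8)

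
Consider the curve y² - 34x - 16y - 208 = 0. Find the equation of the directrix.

Only y is squared. Complete the square in y: (y - 8)² = 34(x + 8).
Vertex (-8, 8); 4p = 34 so p = 17/2. Opens right.
Directrix is the vertical line x = h − p = -8 − (17/2) = -33/2.

x = -33/2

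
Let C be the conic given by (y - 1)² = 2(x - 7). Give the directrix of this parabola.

Vertex (7, 1); 4p = 2 so p = 1/2. Opens right.
Directrix is the vertical line x = h − p = 7 − (1/2) = 13/2.

x = 13/2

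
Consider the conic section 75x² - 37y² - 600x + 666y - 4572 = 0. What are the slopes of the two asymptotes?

5√111/37 and -5√111/37

Collect terms: 75(x² - 8x) -37(y² - 18y) = 4572
Complete the square: 75(x - 4)² -37(y - 9)² = 4572 + 1200 - 2997 = 2775
Divide by 2775: (x - 4)²/37 - (y - 9)²/75 = 1
Hyperbola, center (4, 9), transverse axis horizontal; a² = 37, b² = 75.
For a horizontal hyperbola the asymptotes have slope ±b/a.
Here that is ±5√3/√37 = ±5√111/37.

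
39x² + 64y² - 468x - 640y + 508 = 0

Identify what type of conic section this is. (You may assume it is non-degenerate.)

ellipse

No xy term. Coefficients of x² and y² are A = 39, C = 64.
A and C have the same sign but A ≠ C ⇒ ellipse.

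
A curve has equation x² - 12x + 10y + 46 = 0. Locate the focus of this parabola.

(6, -7/2)

Only x is squared. Complete the square in x: (x - 6)² = -10(y + 1).
Vertex (6, -1); 4p = -10 so p = -5/2. Opens down.
Focus is p units from the vertex along the axis: (h, k + p).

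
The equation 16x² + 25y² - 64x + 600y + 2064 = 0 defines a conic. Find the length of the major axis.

20

Rearranging, 16(x² - 4x) + 25(y² + 24y) = -2064.
Complete the square: 16(x - 2)² + 25(y + 12)² = -2064 + 64 + 3600 = 1600
Divide through by 1600 to get (x - 2)²/100 + (y + 12)²/64 = 1.
Ellipse, center (2, -12), major axis horizontal; a² = 100, b² = 64.
a² = 100 so a = 10; the major axis has length 2a = 20.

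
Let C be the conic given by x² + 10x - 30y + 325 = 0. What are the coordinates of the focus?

(-5, 35/2)

Only x is squared. Complete the square in x: (x + 5)² = 30(y - 10).
Vertex (-5, 10); 4p = 30 so p = 15/2. Opens up.
Focus is p units from the vertex along the axis: (h, k + p).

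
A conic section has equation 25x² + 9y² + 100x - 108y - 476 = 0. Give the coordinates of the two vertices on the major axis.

(-2, -4) and (-2, 16)

Collect terms: 25(x² + 4x) + 9(y² - 12y) = 476
Completing the square gives 25(x + 2)² + 9(y - 6)² = 476 + 100 + 324 = 900.
Divide through by 900 to get (x + 2)²/36 + (y - 6)²/100 = 1.
Ellipse, center (-2, 6), major axis vertical; a² = 100, b² = 36.
a = 10. Vertices at (h, k ± a).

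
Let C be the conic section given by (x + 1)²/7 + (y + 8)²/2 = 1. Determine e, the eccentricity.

Center (-1, -8). The larger denominator 7 sits under the x-term, so the major axis is horizontal; a² = 7, b² = 2.
c² = a² - b² = 5, so c = √5.
e = c/a = √5/√7 = √35/7.

e = √35/7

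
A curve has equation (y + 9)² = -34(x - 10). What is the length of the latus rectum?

34

Vertex (10, -9); 4p = -34 so p = -17/2. Opens left.
Latus rectum length = |4p| = 34.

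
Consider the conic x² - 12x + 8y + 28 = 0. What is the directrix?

y = 3

Only x is squared. Complete the square in x: (x - 6)² = -8(y - 1).
Vertex (6, 1); 4p = -8 so p = -2. Opens down.
Directrix is the horizontal line y = k − p = 1 − (-2) = 3.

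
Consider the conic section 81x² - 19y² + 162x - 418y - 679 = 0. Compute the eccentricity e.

Collect terms: 81(x² + 2x) -19(y² + 22y) = 679
Complete the square in x and y: 81(x + 1)² -19(y + 11)² = 679 + 81 - 2299 = -1539
Divide through by -1539 to get (y + 11)²/81 - (x + 1)²/19 = 1.
Hyperbola, center (-1, -11), transverse axis vertical; a² = 81, b² = 19.
c² = a² + b² = 100, so c = 10.
e = c/a = 10/9.

e = 10/9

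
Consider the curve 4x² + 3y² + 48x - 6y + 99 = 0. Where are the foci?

(-6, -1) and (-6, 3)

4(x² + 12x) + 3(y² - 2y) = -99
Complete the square: 4(x + 6)² + 3(y - 1)² = -99 + 144 + 3 = 48
Divide through by 48 to get (x + 6)²/12 + (y - 1)²/16 = 1.
Ellipse, center (-6, 1), major axis vertical; a² = 16, b² = 12.
c² = a² - b² = 16 - 12 = 4, so c = 2.
Foci lie on the vertical axis through the center: (h, k ± c).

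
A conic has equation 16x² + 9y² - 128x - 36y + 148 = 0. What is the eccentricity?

Group: 16(x² - 8x) + 9(y² - 4y) = -148
16(x - 4)² + 9(y - 2)² = -148 + 256 + 36 = 144
Dividing both sides by 144: (x - 4)²/9 + (y - 2)²/16 = 1
Ellipse, center (4, 2), major axis vertical; a² = 16, b² = 9.
c² = a² - b² = 7, so c = √7.
e = c/a = √7/4.

e = √7/4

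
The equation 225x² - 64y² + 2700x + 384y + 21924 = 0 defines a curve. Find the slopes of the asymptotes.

15/8 and -15/8

Group the x- and y-terms: 225(x² + 12x) -64(y² - 6y) = -21924
Complete the square: 225(x + 6)² -64(y - 3)² = -21924 + 8100 - 576 = -14400
Divide through by -14400 to get (y - 3)²/225 - (x + 6)²/64 = 1.
Hyperbola, center (-6, 3), transverse axis vertical; a² = 225, b² = 64.
For a vertical hyperbola the asymptotes have slope ±a/b.
Here that is ±15/8.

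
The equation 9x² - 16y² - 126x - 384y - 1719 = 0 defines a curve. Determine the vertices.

(7, -15) and (7, -9)

Rearranging, 9(x² - 14x) -16(y² + 24y) = 1719.
Complete the square in x and y: 9(x - 7)² -16(y + 12)² = 1719 + 441 - 2304 = -144
Divide through by -144 to get (y + 12)²/9 - (x - 7)²/16 = 1.
Hyperbola, center (7, -12), transverse axis vertical; a² = 9, b² = 16.
a = 3. Vertices at (h, k ± a).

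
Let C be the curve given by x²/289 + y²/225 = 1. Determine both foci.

Center (0, 0). The larger denominator 289 sits under the x-term, so the major axis is horizontal; a² = 289, b² = 225.
c² = a² - b² = 289 - 225 = 64, so c = 8.
Foci lie on the horizontal axis through the center: (h ± c, k).

(-8, 0) and (8, 0)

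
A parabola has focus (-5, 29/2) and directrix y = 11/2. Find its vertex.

The vertex is the midpoint between the focus and the directrix along the axis of symmetry.
Axis is vertical (directrix is horizontal). Vertex y-coordinate = (29/2 + 11/2)/2 = 10; x-coordinate = -5.

(-5, 10)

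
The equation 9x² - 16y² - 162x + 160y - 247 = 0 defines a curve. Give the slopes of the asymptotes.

3/4 and -3/4

Rearranging, 9(x² - 18x) -16(y² - 10y) = 247.
Complete the square in x and y: 9(x - 9)² -16(y - 5)² = 247 + 729 - 400 = 576
Divide through by 576 to get (x - 9)²/64 - (y - 5)²/36 = 1.
Hyperbola, center (9, 5), transverse axis horizontal; a² = 64, b² = 36.
For a horizontal hyperbola the asymptotes have slope ±b/a.
Here that is ±6/8 = ±3/4.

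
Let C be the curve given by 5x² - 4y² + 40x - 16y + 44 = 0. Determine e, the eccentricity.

Group the x- and y-terms: 5(x² + 8x) -4(y² + 4y) = -44
Complete the square: 5(x + 4)² -4(y + 2)² = -44 + 80 - 16 = 20
Dividing both sides by 20: (x + 4)²/4 - (y + 2)²/5 = 1
Hyperbola, center (-4, -2), transverse axis horizontal; a² = 4, b² = 5.
c² = a² + b² = 9, so c = 3.
e = c/a = 3/2.

e = 3/2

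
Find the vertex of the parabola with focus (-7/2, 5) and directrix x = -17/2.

(-6, 5)

The vertex is the midpoint between the focus and the directrix along the axis of symmetry.
Axis is horizontal (directrix is vertical). Vertex x-coordinate = (-7/2 + (-17/2))/2 = -6; y-coordinate = 5.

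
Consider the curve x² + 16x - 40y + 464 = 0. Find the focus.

Only x is squared. Complete the square in x: (x + 8)² = 40(y - 10).
Vertex (-8, 10); 4p = 40 so p = 10. Opens up.
Focus is p units from the vertex along the axis: (h, k + p).

(-8, 20)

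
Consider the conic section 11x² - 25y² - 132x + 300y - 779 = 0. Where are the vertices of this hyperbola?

(1, 6) and (11, 6)

Group: 11(x² - 12x) -25(y² - 12y) = 779
Completing the square gives 11(x - 6)² -25(y - 6)² = 779 + 396 - 900 = 275.
Dividing both sides by 275: (x - 6)²/25 - (y - 6)²/11 = 1
Hyperbola, center (6, 6), transverse axis horizontal; a² = 25, b² = 11.
a = 5. Vertices at (h ± a, k).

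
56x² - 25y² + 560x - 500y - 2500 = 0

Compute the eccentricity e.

e = 9/5

Collect terms: 56(x² + 10x) -25(y² + 20y) = 2500
56(x + 5)² -25(y + 10)² = 2500 + 1400 - 2500 = 1400
Divide through by 1400 to get (x + 5)²/25 - (y + 10)²/56 = 1.
Hyperbola, center (-5, -10), transverse axis horizontal; a² = 25, b² = 56.
c² = a² + b² = 81, so c = 9.
e = c/a = 9/5.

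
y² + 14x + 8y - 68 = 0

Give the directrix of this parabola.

Only y is squared. Complete the square in y: (y + 4)² = -14(x - 6).
Vertex (6, -4); 4p = -14 so p = -7/2. Opens left.
Directrix is the vertical line x = h − p = 6 − (-7/2) = 19/2.

x = 19/2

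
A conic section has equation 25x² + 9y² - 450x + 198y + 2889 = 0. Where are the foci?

Group: 25(x² - 18x) + 9(y² + 22y) = -2889
Completing the square gives 25(x - 9)² + 9(y + 11)² = -2889 + 2025 + 1089 = 225.
Dividing both sides by 225: (x - 9)²/9 + (y + 11)²/25 = 1
Ellipse, center (9, -11), major axis vertical; a² = 25, b² = 9.
c² = a² - b² = 25 - 9 = 16, so c = 4.
Foci lie on the vertical axis through the center: (h, k ± c).

(9, -15) and (9, -7)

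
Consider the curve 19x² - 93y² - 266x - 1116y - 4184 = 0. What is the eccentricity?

e = 4√651/93

19(x² - 14x) -93(y² + 12y) = 4184
19(x - 7)² -93(y + 6)² = 4184 + 931 - 3348 = 1767
Divide by 1767: (x - 7)²/93 - (y + 6)²/19 = 1
Hyperbola, center (7, -6), transverse axis horizontal; a² = 93, b² = 19.
c² = a² + b² = 112, so c = 4√7.
e = c/a = 4√7/√93 = 4√651/93.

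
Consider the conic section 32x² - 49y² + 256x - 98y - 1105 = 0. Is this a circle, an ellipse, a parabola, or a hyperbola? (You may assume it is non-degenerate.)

hyperbola

No xy term. Coefficients of x² and y² are A = 32, C = -49.
A and C have opposite signs ⇒ hyperbola.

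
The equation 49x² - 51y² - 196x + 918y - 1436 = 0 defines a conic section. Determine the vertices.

(2, 2) and (2, 16)

Rearranging, 49(x² - 4x) -51(y² - 18y) = 1436.
Complete the square in x and y: 49(x - 2)² -51(y - 9)² = 1436 + 196 - 4131 = -2499
Dividing both sides by -2499: (y - 9)²/49 - (x - 2)²/51 = 1
Hyperbola, center (2, 9), transverse axis vertical; a² = 49, b² = 51.
a = 7. Vertices at (h, k ± a).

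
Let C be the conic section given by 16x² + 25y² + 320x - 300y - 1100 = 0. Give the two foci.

(-19, 6) and (-1, 6)

16(x² + 20x) + 25(y² - 12y) = 1100
Complete the square: 16(x + 10)² + 25(y - 6)² = 1100 + 1600 + 900 = 3600
Divide through by 3600 to get (x + 10)²/225 + (y - 6)²/144 = 1.
Ellipse, center (-10, 6), major axis horizontal; a² = 225, b² = 144.
c² = a² - b² = 225 - 144 = 81, so c = 9.
Foci lie on the horizontal axis through the center: (h ± c, k).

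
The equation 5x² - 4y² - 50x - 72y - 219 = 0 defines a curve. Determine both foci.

(2, -9) and (8, -9)

Collect terms: 5(x² - 10x) -4(y² + 18y) = 219
Complete the square: 5(x - 5)² -4(y + 9)² = 219 + 125 - 324 = 20
Divide by 20: (x - 5)²/4 - (y + 9)²/5 = 1
Hyperbola, center (5, -9), transverse axis horizontal; a² = 4, b² = 5.
c² = a² + b² = 4 + 5 = 9, so c = 3.
Foci lie on the horizontal axis through the center: (h ± c, k).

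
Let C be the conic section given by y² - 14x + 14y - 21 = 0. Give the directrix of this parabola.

Only y is squared. Complete the square in y: (y + 7)² = 14(x + 5).
Vertex (-5, -7); 4p = 14 so p = 7/2. Opens right.
Directrix is the vertical line x = h − p = -5 − (7/2) = -17/2.

x = -17/2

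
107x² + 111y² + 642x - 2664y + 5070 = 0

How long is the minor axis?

Rearranging, 107(x² + 6x) + 111(y² - 24y) = -5070.
Completing the square gives 107(x + 3)² + 111(y - 12)² = -5070 + 963 + 15984 = 11877.
Dividing both sides by 11877: (x + 3)²/111 + (y - 12)²/107 = 1
Ellipse, center (-3, 12), major axis horizontal; a² = 111, b² = 107.
b² = 107 so b = √107; the minor axis has length 2b = 2√107.

2√107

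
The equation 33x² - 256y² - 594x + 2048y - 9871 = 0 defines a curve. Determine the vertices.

Group the x- and y-terms: 33(x² - 18x) -256(y² - 8y) = 9871
33(x - 9)² -256(y - 4)² = 9871 + 2673 - 4096 = 8448
Divide through by 8448 to get (x - 9)²/256 - (y - 4)²/33 = 1.
Hyperbola, center (9, 4), transverse axis horizontal; a² = 256, b² = 33.
a = 16. Vertices at (h ± a, k).

(-7, 4) and (25, 4)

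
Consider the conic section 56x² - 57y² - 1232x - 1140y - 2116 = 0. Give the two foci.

Group the x- and y-terms: 56(x² - 22x) -57(y² + 20y) = 2116
Complete the square: 56(x - 11)² -57(y + 10)² = 2116 + 6776 - 5700 = 3192
Divide by 3192: (x - 11)²/57 - (y + 10)²/56 = 1
Hyperbola, center (11, -10), transverse axis horizontal; a² = 57, b² = 56.
c² = a² + b² = 57 + 56 = 113, so c = √113.
Foci lie on the horizontal axis through the center: (h ± c, k).

(11 - √113, -10) and (11 + √113, -10)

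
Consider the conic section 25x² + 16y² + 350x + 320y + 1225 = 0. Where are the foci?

(-7, -16) and (-7, -4)

Group the x- and y-terms: 25(x² + 14x) + 16(y² + 20y) = -1225
Complete the square: 25(x + 7)² + 16(y + 10)² = -1225 + 1225 + 1600 = 1600
Divide through by 1600 to get (x + 7)²/64 + (y + 10)²/100 = 1.
Ellipse, center (-7, -10), major axis vertical; a² = 100, b² = 64.
c² = a² - b² = 100 - 64 = 36, so c = 6.
Foci lie on the vertical axis through the center: (h, k ± c).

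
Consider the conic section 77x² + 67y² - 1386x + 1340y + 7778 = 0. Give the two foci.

(9, -10 - √10) and (9, -10 + √10)

Group: 77(x² - 18x) + 67(y² + 20y) = -7778
Complete the square: 77(x - 9)² + 67(y + 10)² = -7778 + 6237 + 6700 = 5159
Dividing both sides by 5159: (x - 9)²/67 + (y + 10)²/77 = 1
Ellipse, center (9, -10), major axis vertical; a² = 77, b² = 67.
c² = a² - b² = 77 - 67 = 10, so c = √10.
Foci lie on the vertical axis through the center: (h, k ± c).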